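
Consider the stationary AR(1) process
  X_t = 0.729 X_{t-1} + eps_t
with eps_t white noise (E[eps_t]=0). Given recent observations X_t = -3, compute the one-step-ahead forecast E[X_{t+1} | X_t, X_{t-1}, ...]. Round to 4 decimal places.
E[X_{t+1} \mid \mathcal F_t] = -2.1870

For an AR(p) model X_t = c + sum_i phi_i X_{t-i} + eps_t, the
one-step-ahead conditional mean is
  E[X_{t+1} | X_t, ...] = c + sum_i phi_i X_{t+1-i}.
Substitute known values:
  E[X_{t+1} | ...] = (0.729) * (-3)
                   = -2.1870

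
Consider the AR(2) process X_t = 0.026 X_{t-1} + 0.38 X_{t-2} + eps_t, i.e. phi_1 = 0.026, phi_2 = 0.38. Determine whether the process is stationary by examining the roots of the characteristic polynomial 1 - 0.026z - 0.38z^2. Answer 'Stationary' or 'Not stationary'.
\text{Stationary}

The AR(p) characteristic polynomial is P(z) = 1 - 0.026z - 0.38z^2.
Stationarity requires all roots to lie outside the unit circle, i.e. |z| > 1 for every root.
Set 1 + (-0.026) z + (-0.38) z^2 = 0, i.e. a z^2 + b z + c = 0 with a = -0.38, b = -0.026, c = 1.
Discriminant D = b^2 - 4ac = (-0.026)^2 - 4*(-0.38)*1 = 0.000676 - (-1.52) = 1.520676.
D >= 0, so the roots are real: z = (-b +/- sqrt(D)) / (2a) = (0.026 +/- 1.233157) / (-0.76).
  z_1 = (0.026 + 1.233157) / (-0.76) = -1.6568,   |z_1| = 1.6568.
  z_2 = (0.026 - 1.233157) / (-0.76) = 1.5884,   |z_2| = 1.5884.
Moduli of all roots: 1.6568, 1.5884.
All moduli strictly greater than 1? Yes.
Verdict: Stationary.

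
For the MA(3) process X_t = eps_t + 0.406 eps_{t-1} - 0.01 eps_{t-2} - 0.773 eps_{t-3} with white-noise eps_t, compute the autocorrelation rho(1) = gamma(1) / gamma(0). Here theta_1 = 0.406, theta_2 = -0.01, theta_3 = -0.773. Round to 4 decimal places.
\rho(1) = 0.2324

For an MA(q) process with theta_0 = 1, the autocovariance is
  gamma(k) = sigma^2 * sum_{i=0..q-k} theta_i * theta_{i+k},
and rho(k) = gamma(k) / gamma(0). Sigma^2 cancels.
  numerator   = (1)*(0.406) + (0.406)*(-0.01) + (-0.01)*(-0.773) = 0.40967.
  denominator = (1)^2 + (0.406)^2 + (-0.01)^2 + (-0.773)^2 = 1.762465.
  rho(1) = 0.40967 / 1.762465 = 0.2324.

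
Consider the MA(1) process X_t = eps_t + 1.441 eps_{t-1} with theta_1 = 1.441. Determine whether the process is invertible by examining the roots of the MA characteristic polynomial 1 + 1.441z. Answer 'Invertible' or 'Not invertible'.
\text{Not invertible}

The MA(q) characteristic polynomial is P(z) = 1 + 1.441z.
Invertibility requires all roots to lie outside the unit circle, i.e. |z| > 1 for every root.
This is linear in z: 1 + (1.441) z = 0  =>  z = -1/(1.441) = -0.693963,  |z| = 0.693963.
Moduli of all roots: 0.6940.
All moduli strictly greater than 1? No.
Verdict: Not invertible.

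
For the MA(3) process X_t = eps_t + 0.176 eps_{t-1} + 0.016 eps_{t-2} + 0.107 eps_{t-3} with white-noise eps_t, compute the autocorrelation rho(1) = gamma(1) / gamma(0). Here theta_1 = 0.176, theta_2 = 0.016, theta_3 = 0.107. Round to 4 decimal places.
\rho(1) = 0.1731

For an MA(q) process with theta_0 = 1, the autocovariance is
  gamma(k) = sigma^2 * sum_{i=0..q-k} theta_i * theta_{i+k},
and rho(k) = gamma(k) / gamma(0). Sigma^2 cancels.
  numerator   = (1)*(0.176) + (0.176)*(0.016) + (0.016)*(0.107) = 0.180528.
  denominator = (1)^2 + (0.176)^2 + (0.016)^2 + (0.107)^2 = 1.042681.
  rho(1) = 0.180528 / 1.042681 = 0.1731.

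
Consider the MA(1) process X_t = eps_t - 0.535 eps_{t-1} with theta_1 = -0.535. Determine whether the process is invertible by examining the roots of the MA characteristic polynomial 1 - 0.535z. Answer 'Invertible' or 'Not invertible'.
\text{Invertible}

The MA(q) characteristic polynomial is P(z) = 1 - 0.535z.
Invertibility requires all roots to lie outside the unit circle, i.e. |z| > 1 for every root.
This is linear in z: 1 + (-0.535) z = 0  =>  z = -1/(-0.535) = 1.869159,  |z| = 1.869159.
Moduli of all roots: 1.8692.
All moduli strictly greater than 1? Yes.
Verdict: Invertible.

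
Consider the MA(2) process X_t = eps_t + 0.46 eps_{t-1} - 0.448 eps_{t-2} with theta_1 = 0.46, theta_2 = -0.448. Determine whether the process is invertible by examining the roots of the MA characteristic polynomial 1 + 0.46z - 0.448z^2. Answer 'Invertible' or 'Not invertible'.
\text{Invertible}

The MA(q) characteristic polynomial is P(z) = 1 + 0.46z - 0.448z^2.
Invertibility requires all roots to lie outside the unit circle, i.e. |z| > 1 for every root.
Set 1 + (0.46) z + (-0.448) z^2 = 0, i.e. a z^2 + b z + c = 0 with a = -0.448, b = 0.46, c = 1.
Discriminant D = b^2 - 4ac = (0.46)^2 - 4*(-0.448)*1 = 0.2116 - (-1.792) = 2.0036.
D >= 0, so the roots are real: z = (-b +/- sqrt(D)) / (2a) = (-0.46 +/- 1.415486) / (-0.896).
  z_1 = (-0.46 + 1.415486) / (-0.896) = -1.0664,   |z_1| = 1.0664.
  z_2 = (-0.46 - 1.415486) / (-0.896) = 2.0932,   |z_2| = 2.0932.
Moduli of all roots: 1.0664, 2.0932.
All moduli strictly greater than 1? Yes.
Verdict: Invertible.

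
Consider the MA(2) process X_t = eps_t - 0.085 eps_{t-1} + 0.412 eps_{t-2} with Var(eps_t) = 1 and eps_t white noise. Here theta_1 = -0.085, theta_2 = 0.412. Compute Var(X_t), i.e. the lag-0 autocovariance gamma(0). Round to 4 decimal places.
\gamma(0) = 1.1770

For an MA(q) process X_t = eps_t + sum_i theta_i eps_{t-i} with
Var(eps_t) = sigma^2, the variance is
  gamma(0) = sigma^2 * (1 + sum_i theta_i^2).
  sum_i theta_i^2 = (-0.085)^2 + (0.412)^2 = 0.007225 + 0.169744 = 0.176969.
  gamma(0) = 1 * (1 + 0.176969) = 1 * 1.176969 = 1.176969, which rounds to 1.1770.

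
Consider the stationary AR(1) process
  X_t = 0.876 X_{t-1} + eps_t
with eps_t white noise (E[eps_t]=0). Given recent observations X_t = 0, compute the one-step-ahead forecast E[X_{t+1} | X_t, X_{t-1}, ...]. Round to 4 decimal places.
E[X_{t+1} \mid \mathcal F_t] = 0.0000

For an AR(p) model X_t = c + sum_i phi_i X_{t-i} + eps_t, the
one-step-ahead conditional mean is
  E[X_{t+1} | X_t, ...] = c + sum_i phi_i X_{t+1-i}.
Substitute known values:
  E[X_{t+1} | ...] = (0.876) * (0)
                   = 0.0000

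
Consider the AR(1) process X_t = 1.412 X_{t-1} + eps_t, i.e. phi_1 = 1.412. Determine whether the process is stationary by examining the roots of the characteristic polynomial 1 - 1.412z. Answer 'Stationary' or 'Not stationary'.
\text{Not stationary}

The AR(p) characteristic polynomial is P(z) = 1 - 1.412z.
Stationarity requires all roots to lie outside the unit circle, i.e. |z| > 1 for every root.
This is linear in z: 1 + (-1.412) z = 0  =>  z = -1/(-1.412) = 0.708215,  |z| = 0.708215.
Moduli of all roots: 0.7082.
All moduli strictly greater than 1? No.
Verdict: Not stationary.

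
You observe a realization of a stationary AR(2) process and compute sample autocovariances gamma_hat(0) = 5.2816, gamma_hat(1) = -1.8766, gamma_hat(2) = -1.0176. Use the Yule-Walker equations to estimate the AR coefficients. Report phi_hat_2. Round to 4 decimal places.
\hat\phi_{2} = -0.3650

The Yule-Walker equations for an AR(p) process read, in matrix form,
  Gamma_p phi = r_p,   with   (Gamma_p)_{ij} = gamma(|i - j|),
                       (r_p)_i = gamma(i),   i,j = 1..p.
Substitute the sample gammas (Toeplitz matrix and right-hand side of size 2):
  Gamma_p = [[5.2816, -1.8766], [-1.8766, 5.2816]]
  r_p     = [-1.8766, -1.0176]
Written out:
  5.2816 phi_1 - 1.8766 phi_2 = -1.8766
  -1.8766 phi_1 + 5.2816 phi_2 = -1.0176
Solve by Cramer's rule:
  det = gamma(0)^2 - gamma(1)^2 = (5.2816)^2 - (-1.8766)^2 = 27.89529856 - 3.52162756 = 24.373671
  phi_hat_1 = [gamma(1) gamma(0) - gamma(1) gamma(2)] / det = [(-1.8766)(5.2816) - (-1.8766)(-1.0176)] / 24.373671 = -11.82107872 / 24.373671 = -0.485
  phi_hat_2 = [gamma(0) gamma(2) - gamma(1)^2] / det = [(5.2816)(-1.0176) - (-1.8766)^2] / 24.373671 = -8.89618372 / 24.373671 = -0.365
So phi_hat = [-0.4850, -0.3650].
Therefore phi_hat_2 = -0.3650.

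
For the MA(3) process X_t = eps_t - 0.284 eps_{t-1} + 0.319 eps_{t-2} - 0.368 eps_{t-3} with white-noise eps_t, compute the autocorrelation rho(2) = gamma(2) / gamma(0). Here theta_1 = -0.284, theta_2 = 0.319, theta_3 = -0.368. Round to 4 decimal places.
\rho(2) = 0.3214

For an MA(q) process with theta_0 = 1, the autocovariance is
  gamma(k) = sigma^2 * sum_{i=0..q-k} theta_i * theta_{i+k},
and rho(k) = gamma(k) / gamma(0). Sigma^2 cancels.
  numerator   = (1)*(0.319) + (-0.284)*(-0.368) = 0.423512.
  denominator = (1)^2 + (-0.284)^2 + (0.319)^2 + (-0.368)^2 = 1.317841.
  rho(2) = 0.423512 / 1.317841 = 0.3214.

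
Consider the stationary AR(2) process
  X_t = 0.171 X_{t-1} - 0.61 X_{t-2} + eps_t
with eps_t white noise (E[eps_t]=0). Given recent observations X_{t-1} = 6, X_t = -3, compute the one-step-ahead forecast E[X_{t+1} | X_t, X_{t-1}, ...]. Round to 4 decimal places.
E[X_{t+1} \mid \mathcal F_t] = -4.1730

For an AR(p) model X_t = c + sum_i phi_i X_{t-i} + eps_t, the
one-step-ahead conditional mean is
  E[X_{t+1} | X_t, ...] = c + sum_i phi_i X_{t+1-i}.
Substitute known values:
  E[X_{t+1} | ...] = (0.171) * (-3) + (-0.61) * (6)
                   = -4.1730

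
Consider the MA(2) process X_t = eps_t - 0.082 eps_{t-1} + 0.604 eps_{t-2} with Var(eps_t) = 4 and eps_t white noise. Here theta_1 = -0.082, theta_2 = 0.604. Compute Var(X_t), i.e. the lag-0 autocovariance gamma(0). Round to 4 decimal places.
\gamma(0) = 5.4862

For an MA(q) process X_t = eps_t + sum_i theta_i eps_{t-i} with
Var(eps_t) = sigma^2, the variance is
  gamma(0) = sigma^2 * (1 + sum_i theta_i^2).
  sum_i theta_i^2 = (-0.082)^2 + (0.604)^2 = 0.006724 + 0.364816 = 0.37154.
  gamma(0) = 4 * (1 + 0.37154) = 4 * 1.37154 = 5.48616, which rounds to 5.4862.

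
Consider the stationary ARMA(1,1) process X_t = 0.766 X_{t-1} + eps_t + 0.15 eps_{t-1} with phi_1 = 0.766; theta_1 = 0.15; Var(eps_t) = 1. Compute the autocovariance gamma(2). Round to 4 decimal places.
\gamma(2) = 1.8930

Multiply the model equation by X_{t-k} and take expectations. With theta_0 = psi_0 = 1 and psi_j the MA(infinity) weights, this gives
  gamma(k) - sum_i phi_i gamma(k-i) = c_k,
  c_k = sigma^2 * sum_{j=k..q} theta_j psi_{j-k}   (c_k = 0 for k > q),
using gamma(-m) = gamma(m).
psi-weights needed (psi_j = theta_j + sum_i phi_i psi_{j-i}):
  psi_1 = theta_1 + phi_1 = 0.15 + (0.766) = 0.916
Right-hand sides:
  c_0 = sigma^2 (1 + theta_1 psi_1) = 1 * (1 + (0.15)(0.916)) = 1 * 1.1374 = 1.1374
  c_1 = sigma^2 theta_1 = 1 * (0.15) = 0.15
  c_2 = 0
Equations for k = 0 and k = 1 (AR order 1):
  gamma(0) = phi_1 gamma(1) + c_0
  gamma(1) = phi_1 gamma(0) + c_1
Substituting the second into the first: gamma(0) (1 - phi_1^2) = c_0 + phi_1 c_1, so
  gamma(0) = (c_0 + phi_1 c_1) / (1 - phi_1^2) = (1.1374 + (0.766)(0.15)) / (1 - (0.766)^2) = 1.2523 / 0.413244 = 3.030413.
  gamma(1) = phi_1 gamma(0) + c_1 = (0.766)(3.030413) + (0.15) = 2.471296.
For k = 2 (> q): gamma(2) = phi_1 gamma(1) = (0.766)(2.471296) = 1.893013.
Therefore gamma(2) = 1.8930 (to 4 decimal places).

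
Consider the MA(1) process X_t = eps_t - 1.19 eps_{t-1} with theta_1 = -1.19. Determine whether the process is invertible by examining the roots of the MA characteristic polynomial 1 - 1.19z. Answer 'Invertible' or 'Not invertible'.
\text{Not invertible}

The MA(q) characteristic polynomial is P(z) = 1 - 1.19z.
Invertibility requires all roots to lie outside the unit circle, i.e. |z| > 1 for every root.
This is linear in z: 1 + (-1.19) z = 0  =>  z = -1/(-1.19) = 0.840336,  |z| = 0.840336.
Moduli of all roots: 0.8403.
All moduli strictly greater than 1? No.
Verdict: Not invertible.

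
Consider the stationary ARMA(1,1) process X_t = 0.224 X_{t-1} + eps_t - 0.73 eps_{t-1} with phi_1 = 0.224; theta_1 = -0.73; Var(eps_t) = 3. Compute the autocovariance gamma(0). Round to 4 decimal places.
\gamma(0) = 3.8087

Multiply the model equation by X_{t-k} and take expectations. With theta_0 = psi_0 = 1 and psi_j the MA(infinity) weights, this gives
  gamma(k) - sum_i phi_i gamma(k-i) = c_k,
  c_k = sigma^2 * sum_{j=k..q} theta_j psi_{j-k}   (c_k = 0 for k > q),
using gamma(-m) = gamma(m).
psi-weights needed (psi_j = theta_j + sum_i phi_i psi_{j-i}):
  psi_1 = theta_1 + phi_1 = -0.73 + (0.224) = -0.506
Right-hand sides:
  c_0 = sigma^2 (1 + theta_1 psi_1) = 3 * (1 + (-0.73)(-0.506)) = 3 * 1.36938 = 4.10814
  c_1 = sigma^2 theta_1 = 3 * (-0.73) = -2.19
  c_2 = 0
Equations for k = 0 and k = 1 (AR order 1):
  gamma(0) = phi_1 gamma(1) + c_0
  gamma(1) = phi_1 gamma(0) + c_1
Substituting the second into the first: gamma(0) (1 - phi_1^2) = c_0 + phi_1 c_1, so
  gamma(0) = (c_0 + phi_1 c_1) / (1 - phi_1^2) = (4.10814 + (0.224)(-2.19)) / (1 - (0.224)^2) = 3.61758 / 0.949824 = 3.808685.
Therefore gamma(0) = 3.8087 (to 4 decimal places).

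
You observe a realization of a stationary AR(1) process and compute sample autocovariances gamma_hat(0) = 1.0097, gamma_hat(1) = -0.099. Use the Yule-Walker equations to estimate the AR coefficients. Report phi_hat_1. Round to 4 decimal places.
\hat\phi_{1} = -0.0980

The Yule-Walker equations for an AR(p) process read, in matrix form,
  Gamma_p phi = r_p,   with   (Gamma_p)_{ij} = gamma(|i - j|),
                       (r_p)_i = gamma(i),   i,j = 1..p.
Substitute the sample gammas (Toeplitz matrix and right-hand side of size 1):
  Gamma_p = [[1.0097]]
  r_p     = [-0.099]
With p = 1 this is the single equation gamma(0) phi_1 = gamma(1):
  phi_hat_1 = gamma(1) / gamma(0) = -0.099 / 1.0097 = -0.0980.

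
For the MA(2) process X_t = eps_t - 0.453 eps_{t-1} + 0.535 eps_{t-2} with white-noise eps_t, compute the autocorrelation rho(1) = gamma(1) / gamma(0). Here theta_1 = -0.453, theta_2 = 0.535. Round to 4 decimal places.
\rho(1) = -0.4662

For an MA(q) process with theta_0 = 1, the autocovariance is
  gamma(k) = sigma^2 * sum_{i=0..q-k} theta_i * theta_{i+k},
and rho(k) = gamma(k) / gamma(0). Sigma^2 cancels.
  numerator   = (1)*(-0.453) + (-0.453)*(0.535) = -0.695355.
  denominator = (1)^2 + (-0.453)^2 + (0.535)^2 = 1.491434.
  rho(1) = -0.695355 / 1.491434 = -0.4662.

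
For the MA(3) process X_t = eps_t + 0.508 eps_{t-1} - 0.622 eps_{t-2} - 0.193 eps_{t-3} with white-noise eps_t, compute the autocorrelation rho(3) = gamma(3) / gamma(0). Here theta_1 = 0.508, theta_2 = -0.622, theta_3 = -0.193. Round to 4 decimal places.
\rho(3) = -0.1147

For an MA(q) process with theta_0 = 1, the autocovariance is
  gamma(k) = sigma^2 * sum_{i=0..q-k} theta_i * theta_{i+k},
and rho(k) = gamma(k) / gamma(0). Sigma^2 cancels.
  numerator   = (1)*(-0.193) = -0.193.
  denominator = (1)^2 + (0.508)^2 + (-0.622)^2 + (-0.193)^2 = 1.682197.
  rho(3) = -0.193 / 1.682197 = -0.1147.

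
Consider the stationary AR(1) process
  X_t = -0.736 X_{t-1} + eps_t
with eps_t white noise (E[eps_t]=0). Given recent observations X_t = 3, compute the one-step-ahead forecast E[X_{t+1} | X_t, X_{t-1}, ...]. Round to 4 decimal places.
E[X_{t+1} \mid \mathcal F_t] = -2.2080

For an AR(p) model X_t = c + sum_i phi_i X_{t-i} + eps_t, the
one-step-ahead conditional mean is
  E[X_{t+1} | X_t, ...] = c + sum_i phi_i X_{t+1-i}.
Substitute known values:
  E[X_{t+1} | ...] = (-0.736) * (3)
                   = -2.2080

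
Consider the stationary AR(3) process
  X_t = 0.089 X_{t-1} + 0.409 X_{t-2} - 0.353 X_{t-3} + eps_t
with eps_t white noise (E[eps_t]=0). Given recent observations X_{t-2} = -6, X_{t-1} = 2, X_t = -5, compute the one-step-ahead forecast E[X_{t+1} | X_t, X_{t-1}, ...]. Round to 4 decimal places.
E[X_{t+1} \mid \mathcal F_t] = 2.4910

For an AR(p) model X_t = c + sum_i phi_i X_{t-i} + eps_t, the
one-step-ahead conditional mean is
  E[X_{t+1} | X_t, ...] = c + sum_i phi_i X_{t+1-i}.
Substitute known values:
  E[X_{t+1} | ...] = (0.089) * (-5) + (0.409) * (2) + (-0.353) * (-6)
                   = 2.4910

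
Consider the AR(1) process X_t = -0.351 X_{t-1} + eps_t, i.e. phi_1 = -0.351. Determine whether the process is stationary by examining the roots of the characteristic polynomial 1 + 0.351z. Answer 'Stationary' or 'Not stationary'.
\text{Stationary}

The AR(p) characteristic polynomial is P(z) = 1 + 0.351z.
Stationarity requires all roots to lie outside the unit circle, i.e. |z| > 1 for every root.
This is linear in z: 1 + (0.351) z = 0  =>  z = -1/(0.351) = -2.849003,  |z| = 2.849003.
Moduli of all roots: 2.8490.
All moduli strictly greater than 1? Yes.
Verdict: Stationary.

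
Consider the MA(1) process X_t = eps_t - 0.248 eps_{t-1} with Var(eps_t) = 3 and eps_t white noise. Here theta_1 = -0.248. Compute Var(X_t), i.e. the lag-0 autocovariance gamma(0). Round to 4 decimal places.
\gamma(0) = 3.1845

For an MA(q) process X_t = eps_t + sum_i theta_i eps_{t-i} with
Var(eps_t) = sigma^2, the variance is
  gamma(0) = sigma^2 * (1 + sum_i theta_i^2).
  sum_i theta_i^2 = (-0.248)^2 = 0.061504.
  gamma(0) = 3 * (1 + 0.061504) = 3 * 1.061504 = 3.184512, which rounds to 3.1845.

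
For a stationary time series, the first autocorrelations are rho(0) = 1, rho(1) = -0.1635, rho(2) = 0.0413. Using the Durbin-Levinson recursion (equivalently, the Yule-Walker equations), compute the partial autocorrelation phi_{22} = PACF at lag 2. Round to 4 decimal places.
\phi_{22} = 0.0150

The PACF at lag k is phi_{kk}, the last component of the solution
to the Yule-Walker system G_k phi = r_k where
  (G_k)_{ij} = rho(|i - j|), (r_k)_i = rho(i), i,j = 1..k.
Equivalently, Durbin-Levinson gives phi_{kk} iteratively:
  phi_{11} = rho(1)
  phi_{kk} = [rho(k) - sum_{j=1..k-1} phi_{k-1,j} rho(k-j)]
            / [1 - sum_{j=1..k-1} phi_{k-1,j} rho(j)],
  phi_{k,j} = phi_{k-1,j} - phi_{kk} phi_{k-1,k-j},  j = 1..k-1.
Step k = 1:
  phi_11 = rho(1) = -0.1635.
Step k = 2:
  phi_22 = [rho(2) - phi_11 rho(1)] / [1 - phi_11 rho(1)] = [0.0413 - (-0.1635)(-0.1635)] / [1 - (-0.1635)(-0.1635)]
         = 0.01456775 / 0.97326775 = 0.015.
Therefore phi_{22} = 0.0150.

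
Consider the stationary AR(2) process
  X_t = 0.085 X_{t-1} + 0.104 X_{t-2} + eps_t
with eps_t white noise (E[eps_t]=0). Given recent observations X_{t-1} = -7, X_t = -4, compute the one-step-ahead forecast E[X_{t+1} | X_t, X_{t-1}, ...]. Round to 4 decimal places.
E[X_{t+1} \mid \mathcal F_t] = -1.0680

For an AR(p) model X_t = c + sum_i phi_i X_{t-i} + eps_t, the
one-step-ahead conditional mean is
  E[X_{t+1} | X_t, ...] = c + sum_i phi_i X_{t+1-i}.
Substitute known values:
  E[X_{t+1} | ...] = (0.085) * (-4) + (0.104) * (-7)
                   = -1.0680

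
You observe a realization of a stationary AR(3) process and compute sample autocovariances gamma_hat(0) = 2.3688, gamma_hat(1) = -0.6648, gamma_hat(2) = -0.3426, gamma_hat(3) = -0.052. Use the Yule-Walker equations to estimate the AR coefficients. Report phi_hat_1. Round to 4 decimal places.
\hat\phi_{1} = -0.3880

The Yule-Walker equations for an AR(p) process read, in matrix form,
  Gamma_p phi = r_p,   with   (Gamma_p)_{ij} = gamma(|i - j|),
                       (r_p)_i = gamma(i),   i,j = 1..p.
Substitute the sample gammas (Toeplitz matrix and right-hand side of size 3):
  Gamma_p = [[2.3688, -0.6648, -0.3426], [-0.6648, 2.3688, -0.6648], [-0.3426, -0.6648, 2.3688]]
  r_p     = [-0.6648, -0.3426, -0.052]
Written out (R1..R3):
  (R1) 2.3688 phi_1 - 0.6648 phi_2 - 0.3426 phi_3 = -0.6648
  (R2) -0.6648 phi_1 + 2.3688 phi_2 - 0.6648 phi_3 = -0.3426
  (R3) -0.3426 phi_1 - 0.6648 phi_2 + 2.3688 phi_3 = -0.052
Gaussian elimination:
  R2 <- R2 - (-0.6648/2.3688) R1 = R2 - (-0.280648) R1:  2.182225 phi_2 - 0.76095 phi_3 = -0.529175
  R3 <- R3 - (-0.3426/2.3688) R1 = R3 - (-0.14463) R1:  -0.76095 phi_2 + 2.31925 phi_3 = -0.14815
  R3 <- R3 - (-0.76095/2.182225) R2 = R3 - (-0.348704) R2:  2.053903 phi_3 = -0.332676
Back-substitution:
  phi_hat_3 = -0.332676 / 2.053903 = -0.161972
  phi_hat_2 = (-0.529175 - (-0.76095)(-0.161972)) / 2.182225 = -0.298974
  phi_hat_1 = (-0.6648 - (-0.6648)(-0.298974) - (-0.3426)(-0.161972)) / 2.3688 = -0.387981
So phi_hat = [-0.3880, -0.2990, -0.1620].
Therefore phi_hat_1 = -0.3880.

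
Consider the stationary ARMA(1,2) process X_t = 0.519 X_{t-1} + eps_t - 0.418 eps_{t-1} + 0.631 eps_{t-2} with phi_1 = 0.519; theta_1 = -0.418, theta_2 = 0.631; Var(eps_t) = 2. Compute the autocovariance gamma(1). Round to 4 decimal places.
\gamma(1) = 1.0036

Multiply the model equation by X_{t-k} and take expectations. With theta_0 = psi_0 = 1 and psi_j the MA(infinity) weights, this gives
  gamma(k) - sum_i phi_i gamma(k-i) = c_k,
  c_k = sigma^2 * sum_{j=k..q} theta_j psi_{j-k}   (c_k = 0 for k > q),
using gamma(-m) = gamma(m).
psi-weights needed (psi_j = theta_j + sum_i phi_i psi_{j-i}):
  psi_1 = theta_1 + phi_1 = -0.418 + (0.519) = 0.101
  psi_2 = theta_2 + phi_1 psi_1 = 0.631 + (0.519)(0.101) = 0.683419
Right-hand sides:
  c_0 = sigma^2 (1 + theta_1 psi_1 + theta_2 psi_2) = 2 * (1 + (-0.418)(0.101) + (0.631)(0.683419)) = 2 * 1.389019 = 2.778039
  c_1 = sigma^2 (theta_1 + theta_2 psi_1) = 2 * (-0.418 + (0.631)(0.101)) = -0.708538
  c_2 = sigma^2 theta_2 = 2 * (0.631) = 1.262
Equations for k = 0 and k = 1 (AR order 1):
  gamma(0) = phi_1 gamma(1) + c_0
  gamma(1) = phi_1 gamma(0) + c_1
Substituting the second into the first: gamma(0) (1 - phi_1^2) = c_0 + phi_1 c_1, so
  gamma(0) = (c_0 + phi_1 c_1) / (1 - phi_1^2) = (2.778039 + (0.519)(-0.708538)) / (1 - (0.519)^2) = 2.410308 / 0.730639 = 3.298904.
  gamma(1) = phi_1 gamma(0) + c_1 = (0.519)(3.298904) + (-0.708538) = 1.003593.
Therefore gamma(1) = 1.0036 (to 4 decimal places).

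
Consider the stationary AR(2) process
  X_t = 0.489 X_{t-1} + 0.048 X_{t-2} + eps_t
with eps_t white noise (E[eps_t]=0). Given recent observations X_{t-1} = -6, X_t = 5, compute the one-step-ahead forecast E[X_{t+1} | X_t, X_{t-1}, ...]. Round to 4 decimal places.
E[X_{t+1} \mid \mathcal F_t] = 2.1570

For an AR(p) model X_t = c + sum_i phi_i X_{t-i} + eps_t, the
one-step-ahead conditional mean is
  E[X_{t+1} | X_t, ...] = c + sum_i phi_i X_{t+1-i}.
Substitute known values:
  E[X_{t+1} | ...] = (0.489) * (5) + (0.048) * (-6)
                   = 2.1570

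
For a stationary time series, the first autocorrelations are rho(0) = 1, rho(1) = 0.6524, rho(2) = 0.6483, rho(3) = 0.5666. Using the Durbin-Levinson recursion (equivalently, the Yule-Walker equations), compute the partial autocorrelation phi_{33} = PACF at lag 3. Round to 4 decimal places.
\phi_{33} = 0.1121

The PACF at lag k is phi_{kk}, the last component of the solution
to the Yule-Walker system G_k phi = r_k where
  (G_k)_{ij} = rho(|i - j|), (r_k)_i = rho(i), i,j = 1..k.
Equivalently, Durbin-Levinson gives phi_{kk} iteratively:
  phi_{11} = rho(1)
  phi_{kk} = [rho(k) - sum_{j=1..k-1} phi_{k-1,j} rho(k-j)]
            / [1 - sum_{j=1..k-1} phi_{k-1,j} rho(j)],
  phi_{k,j} = phi_{k-1,j} - phi_{kk} phi_{k-1,k-j},  j = 1..k-1.
Step k = 1:
  phi_11 = rho(1) = 0.6524.
Step k = 2:
  phi_22 = [rho(2) - phi_11 rho(1)] / [1 - phi_11 rho(1)] = [0.6483 - (0.6524)(0.6524)] / [1 - (0.6524)(0.6524)]
         = 0.22267424 / 0.57437424 = 0.387681.
  Update: phi_21 = phi_11 - phi_22 phi_11 = 0.6524 - (0.387681)(0.6524) = 0.399477.
Step k = 3:
  phi_33 = [rho(3) - phi_21 rho(2) - phi_22 rho(1)] / [1 - phi_21 rho(1) - phi_22 rho(2)]
    numerator   = 0.5666 - (0.399477)(0.6483) - (0.387681)(0.6524) = 0.05469593
    denominator = 1 - (0.399477)(0.6524) - (0.387681)(0.6483) = 0.48804757
  phi_33 = 0.05469593 / 0.48804757 = 0.1121.
Therefore phi_{33} = 0.1121.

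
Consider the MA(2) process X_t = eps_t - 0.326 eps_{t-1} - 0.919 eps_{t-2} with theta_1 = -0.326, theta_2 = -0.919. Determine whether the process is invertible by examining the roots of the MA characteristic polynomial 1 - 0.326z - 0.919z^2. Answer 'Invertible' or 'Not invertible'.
\text{Not invertible}

The MA(q) characteristic polynomial is P(z) = 1 - 0.326z - 0.919z^2.
Invertibility requires all roots to lie outside the unit circle, i.e. |z| > 1 for every root.
Set 1 + (-0.326) z + (-0.919) z^2 = 0, i.e. a z^2 + b z + c = 0 with a = -0.919, b = -0.326, c = 1.
Discriminant D = b^2 - 4ac = (-0.326)^2 - 4*(-0.919)*1 = 0.106276 - (-3.676) = 3.782276.
D >= 0, so the roots are real: z = (-b +/- sqrt(D)) / (2a) = (0.326 +/- 1.944807) / (-1.838).
  z_1 = (0.326 + 1.944807) / (-1.838) = -1.2355,   |z_1| = 1.2355.
  z_2 = (0.326 - 1.944807) / (-1.838) = 0.8807,   |z_2| = 0.8807.
Moduli of all roots: 1.2355, 0.8807.
All moduli strictly greater than 1? No.
Verdict: Not invertible.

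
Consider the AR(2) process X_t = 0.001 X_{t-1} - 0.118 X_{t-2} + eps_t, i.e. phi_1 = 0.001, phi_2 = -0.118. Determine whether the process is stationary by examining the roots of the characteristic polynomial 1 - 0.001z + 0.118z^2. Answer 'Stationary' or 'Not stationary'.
\text{Stationary}

The AR(p) characteristic polynomial is P(z) = 1 - 0.001z + 0.118z^2.
Stationarity requires all roots to lie outside the unit circle, i.e. |z| > 1 for every root.
Set 1 + (-0.001) z + (0.118) z^2 = 0, i.e. a z^2 + b z + c = 0 with a = 0.118, b = -0.001, c = 1.
Discriminant D = b^2 - 4ac = (-0.001)^2 - 4*(0.118)*1 = 0.000001 - (0.472) = -0.471999.
D < 0, so the roots are the complex-conjugate pair z = (-b +/- i sqrt(-D)) / (2a) = 0.0042 +/- 2.9111i.
For a conjugate pair |z|^2 = z * conj(z) = (product of roots) = c/a = 1/(0.118) = 8.474576, so |z| = sqrt(8.474576) = 2.9111 for both roots.
Moduli of all roots: 2.9111, 2.9111.
All moduli strictly greater than 1? Yes.
Verdict: Stationary.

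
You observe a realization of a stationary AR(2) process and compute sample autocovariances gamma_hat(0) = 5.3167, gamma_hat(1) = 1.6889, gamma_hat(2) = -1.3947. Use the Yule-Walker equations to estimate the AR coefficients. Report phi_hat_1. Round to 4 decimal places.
\hat\phi_{1} = 0.4460

The Yule-Walker equations for an AR(p) process read, in matrix form,
  Gamma_p phi = r_p,   with   (Gamma_p)_{ij} = gamma(|i - j|),
                       (r_p)_i = gamma(i),   i,j = 1..p.
Substitute the sample gammas (Toeplitz matrix and right-hand side of size 2):
  Gamma_p = [[5.3167, 1.6889], [1.6889, 5.3167]]
  r_p     = [1.6889, -1.3947]
Written out:
  5.3167 phi_1 + 1.6889 phi_2 = 1.6889
  1.6889 phi_1 + 5.3167 phi_2 = -1.3947
Solve by Cramer's rule:
  det = gamma(0)^2 - gamma(1)^2 = (5.3167)^2 - (1.6889)^2 = 28.26729889 - 2.85238321 = 25.41491568
  phi_hat_1 = [gamma(1) gamma(0) - gamma(1) gamma(2)] / det = [(1.6889)(5.3167) - (1.6889)(-1.3947)] / 25.41491568 = 11.33488346 / 25.41491568 = 0.446
  phi_hat_2 = [gamma(0) gamma(2) - gamma(1)^2] / det = [(5.3167)(-1.3947) - (1.6889)^2] / 25.41491568 = -10.2675847 / 25.41491568 = -0.404
So phi_hat = [0.4460, -0.4040].
Therefore phi_hat_1 = 0.4460.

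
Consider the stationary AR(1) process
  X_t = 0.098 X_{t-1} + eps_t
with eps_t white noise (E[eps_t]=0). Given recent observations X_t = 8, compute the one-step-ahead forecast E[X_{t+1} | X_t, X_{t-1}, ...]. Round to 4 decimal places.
E[X_{t+1} \mid \mathcal F_t] = 0.7840

For an AR(p) model X_t = c + sum_i phi_i X_{t-i} + eps_t, the
one-step-ahead conditional mean is
  E[X_{t+1} | X_t, ...] = c + sum_i phi_i X_{t+1-i}.
Substitute known values:
  E[X_{t+1} | ...] = (0.098) * (8)
                   = 0.7840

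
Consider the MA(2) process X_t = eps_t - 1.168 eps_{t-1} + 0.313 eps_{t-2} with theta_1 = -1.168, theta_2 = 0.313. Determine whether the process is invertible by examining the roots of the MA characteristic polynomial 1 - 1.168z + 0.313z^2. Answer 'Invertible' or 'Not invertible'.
\text{Invertible}

The MA(q) characteristic polynomial is P(z) = 1 - 1.168z + 0.313z^2.
Invertibility requires all roots to lie outside the unit circle, i.e. |z| > 1 for every root.
Set 1 + (-1.168) z + (0.313) z^2 = 0, i.e. a z^2 + b z + c = 0 with a = 0.313, b = -1.168, c = 1.
Discriminant D = b^2 - 4ac = (-1.168)^2 - 4*(0.313)*1 = 1.364224 - (1.252) = 0.112224.
D >= 0, so the roots are real: z = (-b +/- sqrt(D)) / (2a) = (1.168 +/- 0.334999) / (0.626).
  z_1 = (1.168 + 0.334999) / (0.626) = 2.401,   |z_1| = 2.401.
  z_2 = (1.168 - 0.334999) / (0.626) = 1.3307,   |z_2| = 1.3307.
Moduli of all roots: 2.4010, 1.3307.
All moduli strictly greater than 1? Yes.
Verdict: Invertible.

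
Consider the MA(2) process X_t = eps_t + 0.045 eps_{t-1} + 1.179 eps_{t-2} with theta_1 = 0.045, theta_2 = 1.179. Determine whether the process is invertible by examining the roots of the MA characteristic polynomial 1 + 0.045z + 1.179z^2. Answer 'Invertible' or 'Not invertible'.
\text{Not invertible}

The MA(q) characteristic polynomial is P(z) = 1 + 0.045z + 1.179z^2.
Invertibility requires all roots to lie outside the unit circle, i.e. |z| > 1 for every root.
Set 1 + (0.045) z + (1.179) z^2 = 0, i.e. a z^2 + b z + c = 0 with a = 1.179, b = 0.045, c = 1.
Discriminant D = b^2 - 4ac = (0.045)^2 - 4*(1.179)*1 = 0.002025 - (4.716) = -4.713975.
D < 0, so the roots are the complex-conjugate pair z = (-b +/- i sqrt(-D)) / (2a) = -0.0191 +/- 0.9208i.
For a conjugate pair |z|^2 = z * conj(z) = (product of roots) = c/a = 1/(1.179) = 0.848176, so |z| = sqrt(0.848176) = 0.921 for both roots.
Moduli of all roots: 0.9210, 0.9210.
All moduli strictly greater than 1? No.
Verdict: Not invertible.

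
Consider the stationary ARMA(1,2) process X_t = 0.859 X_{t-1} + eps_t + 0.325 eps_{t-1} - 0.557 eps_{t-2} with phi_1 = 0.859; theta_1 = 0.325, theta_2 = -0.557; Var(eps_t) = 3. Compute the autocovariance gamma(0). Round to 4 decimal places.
\gamma(0) = 9.6280

Multiply the model equation by X_{t-k} and take expectations. With theta_0 = psi_0 = 1 and psi_j the MA(infinity) weights, this gives
  gamma(k) - sum_i phi_i gamma(k-i) = c_k,
  c_k = sigma^2 * sum_{j=k..q} theta_j psi_{j-k}   (c_k = 0 for k > q),
using gamma(-m) = gamma(m).
psi-weights needed (psi_j = theta_j + sum_i phi_i psi_{j-i}):
  psi_1 = theta_1 + phi_1 = 0.325 + (0.859) = 1.184
  psi_2 = theta_2 + phi_1 psi_1 = -0.557 + (0.859)(1.184) = 0.460056
Right-hand sides:
  c_0 = sigma^2 (1 + theta_1 psi_1 + theta_2 psi_2) = 3 * (1 + (0.325)(1.184) + (-0.557)(0.460056)) = 3 * 1.128549 = 3.385646
  c_1 = sigma^2 (theta_1 + theta_2 psi_1) = 3 * (0.325 + (-0.557)(1.184)) = -1.003464
  c_2 = sigma^2 theta_2 = 3 * (-0.557) = -1.671
Equations for k = 0 and k = 1 (AR order 1):
  gamma(0) = phi_1 gamma(1) + c_0
  gamma(1) = phi_1 gamma(0) + c_1
Substituting the second into the first: gamma(0) (1 - phi_1^2) = c_0 + phi_1 c_1, so
  gamma(0) = (c_0 + phi_1 c_1) / (1 - phi_1^2) = (3.385646 + (0.859)(-1.003464)) / (1 - (0.859)^2) = 2.523671 / 0.262119 = 9.627958.
Therefore gamma(0) = 9.6280 (to 4 decimal places).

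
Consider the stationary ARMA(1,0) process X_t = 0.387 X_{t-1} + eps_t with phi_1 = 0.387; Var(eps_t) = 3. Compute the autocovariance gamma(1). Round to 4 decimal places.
\gamma(1) = 1.3655

Multiply the model equation by X_{t-k} and take expectations. With theta_0 = psi_0 = 1 and psi_j the MA(infinity) weights, this gives
  gamma(k) - sum_i phi_i gamma(k-i) = c_k,
  c_k = sigma^2 * sum_{j=k..q} theta_j psi_{j-k}   (c_k = 0 for k > q),
using gamma(-m) = gamma(m).
Pure AR (q = 0): c_0 = sigma^2 = 3, c_k = 0 for k >= 1.
Equations for k = 0 and k = 1 (AR order 1):
  gamma(0) = phi_1 gamma(1) + c_0
  gamma(1) = phi_1 gamma(0) + c_1
Substituting the second into the first: gamma(0) (1 - phi_1^2) = c_0 + phi_1 c_1, so
  gamma(0) = c_0 / (1 - phi_1^2) = 3 / (1 - (0.387)^2) = 3 / 0.850231 = 3.528453.
  gamma(1) = phi_1 gamma(0) = (0.387)(3.528453) = 1.365511.
Therefore gamma(1) = 1.3655 (to 4 decimal places).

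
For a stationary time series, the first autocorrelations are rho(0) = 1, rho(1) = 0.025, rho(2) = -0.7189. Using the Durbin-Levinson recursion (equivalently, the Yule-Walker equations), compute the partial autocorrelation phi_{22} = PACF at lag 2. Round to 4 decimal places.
\phi_{22} = -0.7200

The PACF at lag k is phi_{kk}, the last component of the solution
to the Yule-Walker system G_k phi = r_k where
  (G_k)_{ij} = rho(|i - j|), (r_k)_i = rho(i), i,j = 1..k.
Equivalently, Durbin-Levinson gives phi_{kk} iteratively:
  phi_{11} = rho(1)
  phi_{kk} = [rho(k) - sum_{j=1..k-1} phi_{k-1,j} rho(k-j)]
            / [1 - sum_{j=1..k-1} phi_{k-1,j} rho(j)],
  phi_{k,j} = phi_{k-1,j} - phi_{kk} phi_{k-1,k-j},  j = 1..k-1.
Step k = 1:
  phi_11 = rho(1) = 0.025.
Step k = 2:
  phi_22 = [rho(2) - phi_11 rho(1)] / [1 - phi_11 rho(1)] = [-0.7189 - (0.025)(0.025)] / [1 - (0.025)(0.025)]
         = -0.719525 / 0.999375 = -0.72.
Therefore phi_{22} = -0.7200.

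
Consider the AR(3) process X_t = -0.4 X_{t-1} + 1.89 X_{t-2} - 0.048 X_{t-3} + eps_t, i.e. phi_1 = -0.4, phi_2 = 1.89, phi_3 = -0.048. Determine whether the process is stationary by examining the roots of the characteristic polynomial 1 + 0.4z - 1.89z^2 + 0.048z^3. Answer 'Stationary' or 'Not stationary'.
\text{Not stationary}

The AR(p) characteristic polynomial is P(z) = 1 + 0.4z - 1.89z^2 + 0.048z^3.
Stationarity requires all roots to lie outside the unit circle, i.e. |z| > 1 for every root.
Degree 3: look for a simple real root z0 first, then factor out (1 - z/z0) and solve the remaining quadratic.
Testing z0 = -0.625: P(-0.625) = 1 + (0.4)(-0.625) + (-1.89)(-0.625)^2 + (0.048)(-0.625)^3
  = 1 + (-0.25) + (-0.738281) + (-0.011719) = 0.  So z_0 = -0.625 is a root, |z_0| = 0.625.
Divide out the factor (1 + 1.6 z) = (1 - z/z0) (since 1/z0 = -1.6):
  P(z) = (1 + 1.6 z)(1 + (-1.2) z + (0.03) z^2)
  [check: z-coef -1.2 - (-1.6) = 0.4; z^2-coef 0.03 - (-1.6)(-1.2) = -1.89; z^3-coef -(-1.6)(0.03) = 0.048.]
Remaining roots from the quadratic factor 1 + (-1.2) z + (0.03) z^2:
  Set 1 + (-1.2) z + (0.03) z^2 = 0, i.e. a z^2 + b z + c = 0 with a = 0.03, b = -1.2, c = 1.
  Discriminant D = b^2 - 4ac = (-1.2)^2 - 4*(0.03)*1 = 1.44 - (0.12) = 1.32.
  D >= 0, so the roots are real: z = (-b +/- sqrt(D)) / (2a) = (1.2 +/- 1.148913) / (0.06).
    z_1 = (1.2 + 1.148913) / (0.06) = 39.1485,   |z_1| = 39.1485.
    z_2 = (1.2 - 1.148913) / (0.06) = 0.8515,   |z_2| = 0.8515.
Moduli of all roots: 0.6250, 39.1485, 0.8515.
All moduli strictly greater than 1? No.
Verdict: Not stationary.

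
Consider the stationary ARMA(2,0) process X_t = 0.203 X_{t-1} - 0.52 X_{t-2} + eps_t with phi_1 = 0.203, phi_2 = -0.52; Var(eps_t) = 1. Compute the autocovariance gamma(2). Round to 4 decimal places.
\gamma(2) = -0.6878

Multiply the model equation by X_{t-k} and take expectations. With theta_0 = psi_0 = 1 and psi_j the MA(infinity) weights, this gives
  gamma(k) - sum_i phi_i gamma(k-i) = c_k,
  c_k = sigma^2 * sum_{j=k..q} theta_j psi_{j-k}   (c_k = 0 for k > q),
using gamma(-m) = gamma(m).
Pure AR (q = 0): c_0 = sigma^2 = 1, c_k = 0 for k >= 1.
Equations for k = 0, 1, 2 (AR order 2, c_2 = 0):
  (E0) gamma(0) = phi_1 gamma(1) + phi_2 gamma(2) + c_0
  (E1) gamma(1) = phi_1 gamma(0) + phi_2 gamma(1) + c_1
  (E2) gamma(2) = phi_1 gamma(1) + phi_2 gamma(0)
From (E1): gamma(1) = A gamma(0) + B with
  A = phi_1 / (1 - phi_2) = 0.203 / 1.52 = 0.133553,   B = c_1 / (1 - phi_2) = 0 / 1.52 = 0.
Insert (E2) into (E0): gamma(0) (1 - phi_2^2) = phi_1 (1 + phi_2) gamma(1) + c_0.
  phi_1 (1 + phi_2) = (0.203)(0.48) = 0.09744,   1 - phi_2^2 = 0.7296.
Replace gamma(1) by A gamma(0) + B and collect gamma(0):
  gamma(0) [0.7296 - (0.09744)(0.133553)] = c_0 = 1
  gamma(0) * 0.716587 = 1
  gamma(0) = 1 / 0.716587 = 1.395505.
  gamma(1) = A gamma(0) = (0.133553)(1.395505) = 0.186373.
  gamma(2) = phi_1 gamma(1) + phi_2 gamma(0) = (0.203)(0.186373) + (-0.52)(1.395505) = -0.687829.
Therefore gamma(2) = -0.6878 (to 4 decimal places).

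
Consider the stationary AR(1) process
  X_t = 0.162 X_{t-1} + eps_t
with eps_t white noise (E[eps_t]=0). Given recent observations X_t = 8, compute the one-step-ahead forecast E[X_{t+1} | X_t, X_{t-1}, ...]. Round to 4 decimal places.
E[X_{t+1} \mid \mathcal F_t] = 1.2960

For an AR(p) model X_t = c + sum_i phi_i X_{t-i} + eps_t, the
one-step-ahead conditional mean is
  E[X_{t+1} | X_t, ...] = c + sum_i phi_i X_{t+1-i}.
Substitute known values:
  E[X_{t+1} | ...] = (0.162) * (8)
                   = 1.2960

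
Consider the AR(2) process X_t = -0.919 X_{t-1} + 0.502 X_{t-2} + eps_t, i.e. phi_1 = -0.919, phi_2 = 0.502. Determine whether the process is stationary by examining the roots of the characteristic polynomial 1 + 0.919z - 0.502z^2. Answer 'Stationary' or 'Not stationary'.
\text{Not stationary}

The AR(p) characteristic polynomial is P(z) = 1 + 0.919z - 0.502z^2.
Stationarity requires all roots to lie outside the unit circle, i.e. |z| > 1 for every root.
Set 1 + (0.919) z + (-0.502) z^2 = 0, i.e. a z^2 + b z + c = 0 with a = -0.502, b = 0.919, c = 1.
Discriminant D = b^2 - 4ac = (0.919)^2 - 4*(-0.502)*1 = 0.844561 - (-2.008) = 2.852561.
D >= 0, so the roots are real: z = (-b +/- sqrt(D)) / (2a) = (-0.919 +/- 1.688953) / (-1.004).
  z_1 = (-0.919 + 1.688953) / (-1.004) = -0.7669,   |z_1| = 0.7669.
  z_2 = (-0.919 - 1.688953) / (-1.004) = 2.5976,   |z_2| = 2.5976.
Moduli of all roots: 0.7669, 2.5976.
All moduli strictly greater than 1? No.
Verdict: Not stationary.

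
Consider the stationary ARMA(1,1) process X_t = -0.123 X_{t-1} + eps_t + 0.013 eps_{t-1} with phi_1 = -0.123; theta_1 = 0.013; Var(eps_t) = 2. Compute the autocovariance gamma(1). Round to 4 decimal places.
\gamma(1) = -0.2230

Multiply the model equation by X_{t-k} and take expectations. With theta_0 = psi_0 = 1 and psi_j the MA(infinity) weights, this gives
  gamma(k) - sum_i phi_i gamma(k-i) = c_k,
  c_k = sigma^2 * sum_{j=k..q} theta_j psi_{j-k}   (c_k = 0 for k > q),
using gamma(-m) = gamma(m).
psi-weights needed (psi_j = theta_j + sum_i phi_i psi_{j-i}):
  psi_1 = theta_1 + phi_1 = 0.013 + (-0.123) = -0.11
Right-hand sides:
  c_0 = sigma^2 (1 + theta_1 psi_1) = 2 * (1 + (0.013)(-0.11)) = 2 * 0.99857 = 1.99714
  c_1 = sigma^2 theta_1 = 2 * (0.013) = 0.026
  c_2 = 0
Equations for k = 0 and k = 1 (AR order 1):
  gamma(0) = phi_1 gamma(1) + c_0
  gamma(1) = phi_1 gamma(0) + c_1
Substituting the second into the first: gamma(0) (1 - phi_1^2) = c_0 + phi_1 c_1, so
  gamma(0) = (c_0 + phi_1 c_1) / (1 - phi_1^2) = (1.99714 + (-0.123)(0.026)) / (1 - (-0.123)^2) = 1.993942 / 0.984871 = 2.024572.
  gamma(1) = phi_1 gamma(0) + c_1 = (-0.123)(2.024572) + (0.026) = -0.223022.
Therefore gamma(1) = -0.2230 (to 4 decimal places).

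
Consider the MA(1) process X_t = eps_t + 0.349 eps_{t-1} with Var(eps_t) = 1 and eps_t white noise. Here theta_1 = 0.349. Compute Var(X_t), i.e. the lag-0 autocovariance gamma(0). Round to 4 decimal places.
\gamma(0) = 1.1218

For an MA(q) process X_t = eps_t + sum_i theta_i eps_{t-i} with
Var(eps_t) = sigma^2, the variance is
  gamma(0) = sigma^2 * (1 + sum_i theta_i^2).
  sum_i theta_i^2 = (0.349)^2 = 0.121801.
  gamma(0) = 1 * (1 + 0.121801) = 1 * 1.121801 = 1.121801, which rounds to 1.1218.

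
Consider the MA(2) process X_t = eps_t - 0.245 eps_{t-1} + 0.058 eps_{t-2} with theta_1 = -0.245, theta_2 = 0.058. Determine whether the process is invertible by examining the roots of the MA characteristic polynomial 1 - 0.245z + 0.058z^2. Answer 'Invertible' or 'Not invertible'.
\text{Invertible}

The MA(q) characteristic polynomial is P(z) = 1 - 0.245z + 0.058z^2.
Invertibility requires all roots to lie outside the unit circle, i.e. |z| > 1 for every root.
Set 1 + (-0.245) z + (0.058) z^2 = 0, i.e. a z^2 + b z + c = 0 with a = 0.058, b = -0.245, c = 1.
Discriminant D = b^2 - 4ac = (-0.245)^2 - 4*(0.058)*1 = 0.060025 - (0.232) = -0.171975.
D < 0, so the roots are the complex-conjugate pair z = (-b +/- i sqrt(-D)) / (2a) = 2.1121 +/- 3.575i.
For a conjugate pair |z|^2 = z * conj(z) = (product of roots) = c/a = 1/(0.058) = 17.241379, so |z| = sqrt(17.241379) = 4.1523 for both roots.
Moduli of all roots: 4.1523, 4.1523.
All moduli strictly greater than 1? Yes.
Verdict: Invertible.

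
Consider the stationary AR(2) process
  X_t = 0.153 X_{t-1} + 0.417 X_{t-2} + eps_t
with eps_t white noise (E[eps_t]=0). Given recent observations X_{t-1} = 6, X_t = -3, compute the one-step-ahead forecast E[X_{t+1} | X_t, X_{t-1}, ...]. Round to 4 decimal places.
E[X_{t+1} \mid \mathcal F_t] = 2.0430

For an AR(p) model X_t = c + sum_i phi_i X_{t-i} + eps_t, the
one-step-ahead conditional mean is
  E[X_{t+1} | X_t, ...] = c + sum_i phi_i X_{t+1-i}.
Substitute known values:
  E[X_{t+1} | ...] = (0.153) * (-3) + (0.417) * (6)
                   = 2.0430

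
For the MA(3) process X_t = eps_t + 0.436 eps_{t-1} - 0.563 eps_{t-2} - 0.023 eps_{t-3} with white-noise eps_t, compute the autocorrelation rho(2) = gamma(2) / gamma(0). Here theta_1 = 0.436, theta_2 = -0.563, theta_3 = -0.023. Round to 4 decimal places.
\rho(2) = -0.3801

For an MA(q) process with theta_0 = 1, the autocovariance is
  gamma(k) = sigma^2 * sum_{i=0..q-k} theta_i * theta_{i+k},
and rho(k) = gamma(k) / gamma(0). Sigma^2 cancels.
  numerator   = (1)*(-0.563) + (0.436)*(-0.023) = -0.573028.
  denominator = (1)^2 + (0.436)^2 + (-0.563)^2 + (-0.023)^2 = 1.507594.
  rho(2) = -0.573028 / 1.507594 = -0.3801.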